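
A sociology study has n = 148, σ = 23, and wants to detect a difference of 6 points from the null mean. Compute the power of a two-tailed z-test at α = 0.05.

SE = σ/√n = 23/√148 = 1.891. Non-centrality λ = d/SE = 6/1.891 = 3.174. Power ≈ Φ(λ - z_{α/2}) = Φ(3.174 - 1.96) = Φ(1.214) = 0.888.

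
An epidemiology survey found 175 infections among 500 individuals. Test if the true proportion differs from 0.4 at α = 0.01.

p̂ = 0.35, p₀ = 0.4. z = (p̂ - p₀)/√(p₀(1-p₀)/n) = -2.282. Critical: ±2.576. Fail to reject H₀.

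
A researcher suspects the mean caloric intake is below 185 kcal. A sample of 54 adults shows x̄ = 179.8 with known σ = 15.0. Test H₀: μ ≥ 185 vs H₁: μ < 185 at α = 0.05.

z = -2.547. Critical value: -1.645. Reject H₀.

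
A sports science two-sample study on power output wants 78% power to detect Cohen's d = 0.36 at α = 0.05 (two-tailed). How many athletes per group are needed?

z_{α/2} = 1.96, z_β = Φ⁻¹(0.78) = 0.772. For small effect (d = 0.36): n per group = 2(z_{α/2} + z_β)²/d² = 2(1.96 + 0.772)²/0.36² = 115.2 → 116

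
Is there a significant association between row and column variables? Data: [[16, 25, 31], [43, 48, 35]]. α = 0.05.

χ² = 5.529. df = 2, critical = 5.991. Fail to reject H₀. No evidence of dependence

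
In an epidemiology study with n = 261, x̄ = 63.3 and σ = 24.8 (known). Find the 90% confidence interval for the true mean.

CI = x̄ ± z*(σ/√n) = 63.3 ± 1.645(24.8/√261) = 63.3 ± 2.53 = (60.77, 65.83)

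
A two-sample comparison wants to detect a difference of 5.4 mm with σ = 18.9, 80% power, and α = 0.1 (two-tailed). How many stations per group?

n per group = 2(z_α/2 + z_β)²σ²/d² = 2×(1.645 + 0.84)²×18.9²/5.4² = 151.3 → n = 152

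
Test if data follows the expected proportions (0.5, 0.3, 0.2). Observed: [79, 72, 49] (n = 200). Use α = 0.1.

Expected: [100.0, 60.0, 40.0]. χ² = 8.835. df = 2, critical = 4.605. Reject H₀.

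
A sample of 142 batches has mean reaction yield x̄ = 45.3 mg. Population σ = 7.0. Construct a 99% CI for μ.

CI = x̄ ± z*(σ/√n) = 45.3 ± 2.576(7.0/√142) = 45.3 ± 1.51 = (43.79, 46.81)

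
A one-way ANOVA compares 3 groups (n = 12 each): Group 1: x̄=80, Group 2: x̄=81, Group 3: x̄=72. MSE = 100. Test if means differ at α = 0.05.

Grand mean = 77.67. SS_between = 584.0, MS_between = 292.0. F = 2.92, F_crit ≈ 3.285. Fail to reject H₀.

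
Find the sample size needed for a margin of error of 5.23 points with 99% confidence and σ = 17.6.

n = (z*σ/E)² = (2.576×17.6/5.23)² = 75.1 → n = 76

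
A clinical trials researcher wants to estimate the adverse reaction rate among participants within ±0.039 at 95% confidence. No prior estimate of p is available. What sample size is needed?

Conservative approach: use p = 0.5 (maximizes p(1-p) = 0.25). n = z²(0.25)/E² = 1.96²×0.25/0.039² = 631.4 → n = 632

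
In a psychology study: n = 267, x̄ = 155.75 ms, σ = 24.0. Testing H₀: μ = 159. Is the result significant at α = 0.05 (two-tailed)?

z = (155.75 - 159)/(24.0/√267) = -2.213. Since |z| > 1.96, significant at α = 0.05.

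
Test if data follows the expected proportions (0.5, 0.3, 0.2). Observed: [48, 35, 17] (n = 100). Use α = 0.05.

Expected: [50.0, 30.0, 20.0]. χ² = 1.363. df = 2, critical = 5.991. Fail to reject H₀.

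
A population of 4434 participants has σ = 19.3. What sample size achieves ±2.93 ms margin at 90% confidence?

Without FPC: n₀ = (1.645×19.3/2.93)² = 117.412. With FPC: n = n₀N/(n₀+N-1) = 114.4 → n = 115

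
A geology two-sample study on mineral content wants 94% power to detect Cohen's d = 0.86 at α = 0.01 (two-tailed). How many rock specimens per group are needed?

z_{α/2} = 2.576, z_β = Φ⁻¹(0.94) = 1.555. For large effect (d = 0.86): n per group = 2(z_{α/2} + z_β)²/d² = 2(2.576 + 1.555)²/0.86² = 46.1 → 47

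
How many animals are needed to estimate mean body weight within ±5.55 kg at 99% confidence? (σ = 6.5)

n = (z*σ/E)² = (2.576×6.5/5.55)² = 9.1 → n = 10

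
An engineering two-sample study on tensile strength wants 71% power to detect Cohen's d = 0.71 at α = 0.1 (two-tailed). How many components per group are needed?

z_{α/2} = 1.645, z_β = Φ⁻¹(0.71) = 0.553. For medium effect (d = 0.71): n per group = 2(z_{α/2} + z_β)²/d² = 2(1.645 + 0.553)²/0.71² = 19.2 → 20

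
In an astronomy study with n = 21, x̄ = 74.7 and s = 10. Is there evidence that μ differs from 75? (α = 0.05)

t = (x̄ - μ₀)/(s/√n) = (74.7 - 75)/(10/√21) = -0.137. df = 20, critical t = ±2.086. Fail to reject H₀.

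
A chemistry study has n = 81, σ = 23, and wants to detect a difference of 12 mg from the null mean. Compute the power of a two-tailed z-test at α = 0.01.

SE = σ/√n = 23/√81 = 2.556. Non-centrality λ = d/SE = 12/2.556 = 4.696. Power ≈ Φ(λ - z_{α/2}) = Φ(4.696 - 2.576) = Φ(2.12) = 0.983.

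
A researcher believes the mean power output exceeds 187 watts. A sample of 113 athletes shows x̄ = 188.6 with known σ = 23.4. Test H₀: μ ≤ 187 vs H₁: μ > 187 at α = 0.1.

z = 0.727. Critical value: 1.28. Fail to reject H₀.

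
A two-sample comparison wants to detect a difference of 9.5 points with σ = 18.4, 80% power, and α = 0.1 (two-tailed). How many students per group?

n per group = 2(z_α/2 + z_β)²σ²/d² = 2×(1.645 + 0.84)²×18.4²/9.5² = 46.3 → n = 47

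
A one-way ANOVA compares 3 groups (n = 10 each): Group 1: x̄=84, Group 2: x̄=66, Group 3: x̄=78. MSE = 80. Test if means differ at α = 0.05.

Grand mean = 76.0. SS_between = 1680.0, MS_between = 840.0. F = 10.5, F_crit ≈ 3.354. Reject H₀.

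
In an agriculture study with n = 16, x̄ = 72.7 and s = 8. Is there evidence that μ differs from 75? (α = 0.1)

t = (x̄ - μ₀)/(s/√n) = (72.7 - 75)/(8/√16) = -1.15. df = 15, critical t = ±1.753. Fail to reject H₀.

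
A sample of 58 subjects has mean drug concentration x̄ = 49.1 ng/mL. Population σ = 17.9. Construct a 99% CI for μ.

CI = x̄ ± z*(σ/√n) = 49.1 ± 2.576(17.9/√58) = 49.1 ± 6.05 = (43.05, 55.15)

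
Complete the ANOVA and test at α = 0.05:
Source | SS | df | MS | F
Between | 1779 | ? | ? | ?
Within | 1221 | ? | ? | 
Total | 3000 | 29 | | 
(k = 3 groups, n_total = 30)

df_between = 2, df_within = 27. MS_between = 889.5, MS_within = 45.22. F = 19.67, F_crit ≈ 3.354. Reject H₀.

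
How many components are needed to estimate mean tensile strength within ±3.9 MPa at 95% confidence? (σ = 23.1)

n = (z*σ/E)² = (1.96×23.1/3.9)² = 134.8 → n = 135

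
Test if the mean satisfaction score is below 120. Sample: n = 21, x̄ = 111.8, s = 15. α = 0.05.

t = (111.8 - 120)/(15/√21) = -2.505, df = 20. Critical t = -1.725. Reject H₀.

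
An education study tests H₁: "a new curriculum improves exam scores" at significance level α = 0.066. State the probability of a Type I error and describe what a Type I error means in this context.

P(Type I error) = α = 0.066. A Type I error is rejecting H₀ when H₀ is actually true (false positive) — here, concluding that a new curriculum improves exam scores when in fact this is not the case. Consequence: adopting a curriculum that gives no real benefit — disruption for nothing.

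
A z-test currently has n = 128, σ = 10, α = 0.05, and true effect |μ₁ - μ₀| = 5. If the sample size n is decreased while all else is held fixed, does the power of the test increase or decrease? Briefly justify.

Power decreases: a smaller n inflates the standard error σ/√n, pulling the sampling distribution under H₁ back toward the critical value.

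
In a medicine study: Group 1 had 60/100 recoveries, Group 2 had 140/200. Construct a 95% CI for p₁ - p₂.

p̂₁ = 0.6, p̂₂ = 0.7. Difference = -0.1. CI = (-0.215, 0.015)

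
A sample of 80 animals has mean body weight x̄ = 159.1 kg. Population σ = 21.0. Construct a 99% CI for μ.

CI = x̄ ± z*(σ/√n) = 159.1 ± 2.576(21.0/√80) = 159.1 ± 6.05 = (153.05, 165.15)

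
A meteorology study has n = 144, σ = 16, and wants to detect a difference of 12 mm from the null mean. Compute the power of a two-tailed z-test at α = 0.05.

SE = σ/√n = 16/√144 = 1.333. Non-centrality λ = d/SE = 12/1.333 = 9.0. Power ≈ Φ(λ - z_{α/2}) = Φ(9.0 - 1.96) = Φ(7.04) = 1.0.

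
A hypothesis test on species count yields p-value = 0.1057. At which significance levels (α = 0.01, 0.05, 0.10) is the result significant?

p = 0.1057. Not significant at any of the given levels.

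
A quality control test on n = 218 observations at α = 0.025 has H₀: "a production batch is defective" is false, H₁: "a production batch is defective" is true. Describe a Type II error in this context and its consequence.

Type II error: failing to reject H₀ when it is false — concluding that a production batch is defective is not supported when in fact it is. Consequence: shipping a defective batch — faulty products reach customers.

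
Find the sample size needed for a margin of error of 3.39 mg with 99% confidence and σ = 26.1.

n = (z*σ/E)² = (2.576×26.1/3.39)² = 393.3 → n = 394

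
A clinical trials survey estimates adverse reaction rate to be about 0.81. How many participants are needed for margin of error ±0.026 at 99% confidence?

n = z²p(1-p)/E² = 2.576²×0.81×0.19/0.026² = 1510.7 → n = 1511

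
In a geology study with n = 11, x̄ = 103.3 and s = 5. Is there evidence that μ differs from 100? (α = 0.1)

t = (x̄ - μ₀)/(s/√n) = (103.3 - 100)/(5/√11) = 2.189. df = 10, critical t = ±1.812. Reject H₀.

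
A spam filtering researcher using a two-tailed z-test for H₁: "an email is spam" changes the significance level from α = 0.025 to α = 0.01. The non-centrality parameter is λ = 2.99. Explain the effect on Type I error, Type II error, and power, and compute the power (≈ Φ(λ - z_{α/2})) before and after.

Decreasing α from 0.025 to 0.01:
• Type I error rate decreases (α is the Type I rate by definition).
• Critical value moves from z_{α/2} = 2.241 to 2.576, so power = Φ(λ - z_{α/2}) goes from Φ(2.99 - 2.241) = 0.773 to Φ(2.99 - 2.576) = 0.661.
• Type II error rate β = 1 - power therefore increases (0.227 → 0.339).
Appropriate when false positives are costly — here, a legitimate email is sent to the spam folder and the user misses it.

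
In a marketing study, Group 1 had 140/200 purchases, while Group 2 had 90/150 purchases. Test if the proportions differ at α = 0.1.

p̂₁ = 0.7, p̂₂ = 0.6, pooled p̂ = 0.657. z = 1.95. Critical: ±1.645. Reject H₀.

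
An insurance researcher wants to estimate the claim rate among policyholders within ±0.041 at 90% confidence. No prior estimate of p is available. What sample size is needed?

Conservative approach: use p = 0.5 (maximizes p(1-p) = 0.25). n = z²(0.25)/E² = 1.645²×0.25/0.041² = 402.4 → n = 403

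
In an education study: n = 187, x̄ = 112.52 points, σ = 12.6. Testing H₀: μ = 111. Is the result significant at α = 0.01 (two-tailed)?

z = (112.52 - 111)/(12.6/√187) = 1.65. Since |z| ≤ 2.576, not significant at α = 0.01.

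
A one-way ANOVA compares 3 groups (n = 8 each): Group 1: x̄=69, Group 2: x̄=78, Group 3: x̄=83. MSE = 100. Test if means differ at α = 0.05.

Grand mean = 76.67. SS_between = 805.33, MS_between = 402.67. F = 4.027, F_crit ≈ 3.467. Reject H₀.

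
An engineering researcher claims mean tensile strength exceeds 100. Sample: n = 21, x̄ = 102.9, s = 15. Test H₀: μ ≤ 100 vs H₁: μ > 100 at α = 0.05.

t = (102.9 - 100)/(15/√21) = 0.886, df = 20. Critical t = 1.725. Fail to reject H₀.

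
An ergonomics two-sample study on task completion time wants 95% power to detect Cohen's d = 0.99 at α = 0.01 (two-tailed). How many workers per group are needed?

z_{α/2} = 2.576, z_β = Φ⁻¹(0.95) = 1.645. For large effect (d = 0.99): n per group = 2(z_{α/2} + z_β)²/d² = 2(2.576 + 1.645)²/0.99² = 36.4 → 37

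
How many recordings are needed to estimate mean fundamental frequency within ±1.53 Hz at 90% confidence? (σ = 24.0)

n = (z*σ/E)² = (1.645×24.0/1.53)² = 665.8 → n = 666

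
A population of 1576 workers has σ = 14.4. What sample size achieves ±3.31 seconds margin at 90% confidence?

Without FPC: n₀ = (1.645×14.4/3.31)² = 51.215. With FPC: n = n₀N/(n₀+N-1) = 49.6 → n = 50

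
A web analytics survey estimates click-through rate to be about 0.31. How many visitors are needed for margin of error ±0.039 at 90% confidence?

n = z²p(1-p)/E² = 1.645²×0.31×0.69/0.039² = 380.6 → n = 381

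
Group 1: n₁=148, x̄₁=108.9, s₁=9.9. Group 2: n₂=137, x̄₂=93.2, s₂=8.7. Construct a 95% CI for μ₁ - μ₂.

Difference = 15.7. SE = √(9.9²/148 + 8.7²/137) = 1.102. CI = (13.54, 17.86)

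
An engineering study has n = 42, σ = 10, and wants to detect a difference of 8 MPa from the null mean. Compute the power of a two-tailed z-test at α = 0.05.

SE = σ/√n = 10/√42 = 1.543. Non-centrality λ = d/SE = 8/1.543 = 5.185. Power ≈ Φ(λ - z_{α/2}) = Φ(5.185 - 1.96) = Φ(3.225) = 0.999.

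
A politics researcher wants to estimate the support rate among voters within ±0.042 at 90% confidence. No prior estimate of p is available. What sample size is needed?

Conservative approach: use p = 0.5 (maximizes p(1-p) = 0.25). n = z²(0.25)/E² = 1.645²×0.25/0.042² = 383.5 → n = 384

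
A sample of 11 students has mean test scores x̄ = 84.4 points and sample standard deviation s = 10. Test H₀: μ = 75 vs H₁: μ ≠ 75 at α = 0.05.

t = (x̄ - μ₀)/(s/√n) = (84.4 - 75)/(10/√11) = 3.118. df = 10, critical t = ±2.228. Reject H₀.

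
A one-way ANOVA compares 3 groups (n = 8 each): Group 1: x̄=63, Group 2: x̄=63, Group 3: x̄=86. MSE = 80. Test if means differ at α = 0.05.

Grand mean = 70.67. SS_between = 2821.33, MS_between = 1410.67. F = 17.633, F_crit ≈ 3.467. Reject H₀.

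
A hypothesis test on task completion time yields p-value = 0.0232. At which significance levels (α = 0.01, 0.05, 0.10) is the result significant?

p = 0.0232. Significant at: α = 0.05, 0.1.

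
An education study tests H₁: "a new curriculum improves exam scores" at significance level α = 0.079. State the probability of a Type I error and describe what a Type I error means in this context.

P(Type I error) = α = 0.079. A Type I error is rejecting H₀ when H₀ is actually true (false positive) — here, concluding that a new curriculum improves exam scores when in fact this is not the case. Consequence: adopting a curriculum that gives no real benefit — disruption for nothing.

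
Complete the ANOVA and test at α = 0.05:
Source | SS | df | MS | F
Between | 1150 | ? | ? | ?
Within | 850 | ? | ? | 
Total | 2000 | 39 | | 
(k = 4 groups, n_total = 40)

df_between = 3, df_within = 36. MS_between = 383.33, MS_within = 23.61. F = 16.235, F_crit ≈ 2.866. Reject H₀.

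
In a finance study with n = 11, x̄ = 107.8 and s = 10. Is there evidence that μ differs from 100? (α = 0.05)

t = (x̄ - μ₀)/(s/√n) = (107.8 - 100)/(10/√11) = 2.587. df = 10, critical t = ±2.228. Reject H₀.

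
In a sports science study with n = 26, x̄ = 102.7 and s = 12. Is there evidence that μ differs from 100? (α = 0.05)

t = (x̄ - μ₀)/(s/√n) = (102.7 - 100)/(12/√26) = 1.147. df = 25, critical t = ±2.06. Fail to reject H₀.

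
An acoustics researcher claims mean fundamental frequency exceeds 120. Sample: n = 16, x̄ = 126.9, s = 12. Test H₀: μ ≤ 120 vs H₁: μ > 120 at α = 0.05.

t = (126.9 - 120)/(12/√16) = 2.3, df = 15. Critical t = 1.753. Reject H₀.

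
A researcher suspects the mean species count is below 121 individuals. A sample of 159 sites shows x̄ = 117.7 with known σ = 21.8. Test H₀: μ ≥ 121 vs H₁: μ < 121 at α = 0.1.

z = -1.909. Critical value: -1.28. Reject H₀.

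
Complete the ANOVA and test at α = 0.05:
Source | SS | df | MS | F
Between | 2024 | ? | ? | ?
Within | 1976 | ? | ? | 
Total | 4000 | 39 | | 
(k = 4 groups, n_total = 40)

df_between = 3, df_within = 36. MS_between = 674.67, MS_within = 54.89. F = 12.291, F_crit ≈ 2.866. Reject H₀.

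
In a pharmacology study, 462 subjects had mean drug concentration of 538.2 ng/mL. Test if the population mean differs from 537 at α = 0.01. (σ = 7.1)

z = (x̄ - μ₀)/(σ/√n) = (538.2 - 537)/(7.1/√462) = 3.633. Critical value: ±2.576. Since |3.633| > 2.576, Reject H₀.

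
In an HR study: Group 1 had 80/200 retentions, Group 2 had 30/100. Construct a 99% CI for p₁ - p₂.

p̂₁ = 0.4, p̂₂ = 0.3. Difference = 0.1. CI = (-0.048, 0.248)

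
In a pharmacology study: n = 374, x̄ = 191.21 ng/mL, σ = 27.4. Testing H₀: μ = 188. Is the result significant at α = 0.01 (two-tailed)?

z = (191.21 - 188)/(27.4/√374) = 2.266. Since |z| ≤ 2.576, not significant at α = 0.01.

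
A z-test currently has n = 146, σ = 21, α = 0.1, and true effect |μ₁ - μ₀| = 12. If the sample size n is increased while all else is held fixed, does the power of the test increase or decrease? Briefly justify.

Power increases: a larger n shrinks the standard error σ/√n, moving the sampling distribution under H₁ further from the critical value.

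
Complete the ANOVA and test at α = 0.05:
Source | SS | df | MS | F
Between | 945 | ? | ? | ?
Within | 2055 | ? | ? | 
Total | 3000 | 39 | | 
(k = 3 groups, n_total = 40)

df_between = 2, df_within = 37. MS_between = 472.5, MS_within = 55.54. F = 8.507, F_crit ≈ 3.252. Reject H₀.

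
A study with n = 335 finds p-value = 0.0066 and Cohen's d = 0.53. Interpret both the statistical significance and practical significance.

Statistically significant (p = 0.0066 < 0.05). Cohen's d = 0.53 indicates a medium effect size. Both statistical and practical significance should be considered.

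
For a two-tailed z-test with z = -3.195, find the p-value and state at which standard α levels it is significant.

p = 2·P(Z > |-3.195|) = 2·(1 - Φ(3.195)) ≈ 0.0014. Significant at α = 0.1; Significant at α = 0.05; Significant at α = 0.01.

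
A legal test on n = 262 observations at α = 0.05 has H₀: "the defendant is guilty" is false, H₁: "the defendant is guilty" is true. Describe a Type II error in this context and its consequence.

Type II error: failing to reject H₀ when it is false — concluding that the defendant is guilty is not supported when in fact it is. Consequence: acquitting a guilty person.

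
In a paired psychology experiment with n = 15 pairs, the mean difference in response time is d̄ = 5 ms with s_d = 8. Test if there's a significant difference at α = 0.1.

t = d̄/(s_d/√n) = 5/(8/√15) = 2.421. df = 14, critical t = ±1.761. Reject H₀.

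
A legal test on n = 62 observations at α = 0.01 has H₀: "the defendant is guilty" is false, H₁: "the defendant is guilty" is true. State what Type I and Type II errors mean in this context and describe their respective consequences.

Type I (false positive): concluding that the defendant is guilty when it is not — convicting an innocent person. Type II (false negative): failing to conclude that the defendant is guilty when it is — acquitting a guilty person. Which is costlier depends on domain priorities and is a judgement call rather than a statistical fact.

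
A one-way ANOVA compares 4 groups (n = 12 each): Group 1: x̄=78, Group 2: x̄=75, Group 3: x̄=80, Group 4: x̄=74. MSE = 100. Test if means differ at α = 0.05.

Grand mean = 76.75. SS_between = 273.0, MS_between = 91.0. F = 0.91, F_crit ≈ 2.816. Fail to reject H₀.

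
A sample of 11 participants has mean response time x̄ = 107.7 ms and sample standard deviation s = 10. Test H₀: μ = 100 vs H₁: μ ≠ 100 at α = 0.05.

t = (x̄ - μ₀)/(s/√n) = (107.7 - 100)/(10/√11) = 2.554. df = 10, critical t = ±2.228. Reject H₀.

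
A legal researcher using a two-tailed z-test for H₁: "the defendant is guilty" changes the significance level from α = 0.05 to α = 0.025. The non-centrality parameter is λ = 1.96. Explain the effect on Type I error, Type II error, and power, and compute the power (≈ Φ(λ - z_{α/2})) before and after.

Decreasing α from 0.05 to 0.025:
• Type I error rate decreases (α is the Type I rate by definition).
• Critical value moves from z_{α/2} = 1.96 to 2.241, so power = Φ(λ - z_{α/2}) goes from Φ(1.96 - 1.96) = 0.5 to Φ(1.96 - 2.241) = 0.389.
• Type II error rate β = 1 - power therefore increases (0.5 → 0.611).
Appropriate when false positives are costly — here, convicting an innocent person.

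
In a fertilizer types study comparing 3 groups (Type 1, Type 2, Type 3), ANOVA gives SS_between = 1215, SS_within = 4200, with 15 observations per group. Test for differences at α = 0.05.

df_between = 2, df_within = 42. F = MS_between/MS_within = 607.5/100.0 = 6.075. F_crit ≈ 3.22. Reject H₀. At least one mean differs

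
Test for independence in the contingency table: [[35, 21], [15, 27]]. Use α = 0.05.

χ² = 6.891. df = 1, critical = 3.841. Reject H₀. Variables are dependent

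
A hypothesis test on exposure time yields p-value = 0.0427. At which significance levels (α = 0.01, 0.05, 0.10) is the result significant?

p = 0.0427. Significant at: α = 0.05, 0.1.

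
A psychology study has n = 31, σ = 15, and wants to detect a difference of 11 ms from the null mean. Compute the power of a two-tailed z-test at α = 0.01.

SE = σ/√n = 15/√31 = 2.694. Non-centrality λ = d/SE = 11/2.694 = 4.083. Power ≈ Φ(λ - z_{α/2}) = Φ(4.083 - 2.576) = Φ(1.507) = 0.934.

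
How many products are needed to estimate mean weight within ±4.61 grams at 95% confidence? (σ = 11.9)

n = (z*σ/E)² = (1.96×11.9/4.61)² = 25.6 → n = 26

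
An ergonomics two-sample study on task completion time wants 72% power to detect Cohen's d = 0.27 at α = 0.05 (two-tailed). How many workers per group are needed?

z_{α/2} = 1.96, z_β = Φ⁻¹(0.72) = 0.583. For small effect (d = 0.27): n per group = 2(z_{α/2} + z_β)²/d² = 2(1.96 + 0.583)²/0.27² = 177.4 → 178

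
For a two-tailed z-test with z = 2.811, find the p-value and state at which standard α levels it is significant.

p = 2·P(Z > |2.811|) = 2·(1 - Φ(2.811)) ≈ 0.0049. Significant at α = 0.1; Significant at α = 0.05; Significant at α = 0.01.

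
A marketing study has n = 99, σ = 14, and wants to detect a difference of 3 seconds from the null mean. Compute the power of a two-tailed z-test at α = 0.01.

SE = σ/√n = 14/√99 = 1.407. Non-centrality λ = d/SE = 3/1.407 = 2.132. Power ≈ Φ(λ - z_{α/2}) = Φ(2.132 - 2.576) = Φ(-0.444) = 0.329.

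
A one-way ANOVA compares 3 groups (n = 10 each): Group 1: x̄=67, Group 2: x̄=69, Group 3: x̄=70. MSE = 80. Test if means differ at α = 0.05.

Grand mean = 68.67. SS_between = 46.67, MS_between = 23.33. F = 0.292, F_crit ≈ 3.354. Fail to reject H₀.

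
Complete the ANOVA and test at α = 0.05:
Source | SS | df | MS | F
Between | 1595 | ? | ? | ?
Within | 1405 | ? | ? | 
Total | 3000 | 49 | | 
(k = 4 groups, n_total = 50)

df_between = 3, df_within = 46. MS_between = 531.67, MS_within = 30.54. F = 17.407, F_crit ≈ 2.807. Reject H₀.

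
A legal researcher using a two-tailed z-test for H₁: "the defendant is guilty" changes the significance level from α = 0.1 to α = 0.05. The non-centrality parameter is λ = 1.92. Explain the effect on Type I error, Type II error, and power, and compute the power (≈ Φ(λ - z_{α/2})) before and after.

Decreasing α from 0.1 to 0.05:
• Type I error rate decreases (α is the Type I rate by definition).
• Critical value moves from z_{α/2} = 1.645 to 1.96, so power = Φ(λ - z_{α/2}) goes from Φ(1.92 - 1.645) = 0.608 to Φ(1.92 - 1.96) = 0.484.
• Type II error rate β = 1 - power therefore increases (0.392 → 0.516).
Appropriate when false positives are costly — here, convicting an innocent person.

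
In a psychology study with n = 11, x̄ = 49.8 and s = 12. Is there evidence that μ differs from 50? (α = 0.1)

t = (x̄ - μ₀)/(s/√n) = (49.8 - 50)/(12/√11) = -0.055. df = 10, critical t = ±1.812. Fail to reject H₀.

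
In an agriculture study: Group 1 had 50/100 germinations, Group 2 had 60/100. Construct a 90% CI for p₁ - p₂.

p̂₁ = 0.5, p̂₂ = 0.6. Difference = -0.1. CI = (-0.215, 0.015)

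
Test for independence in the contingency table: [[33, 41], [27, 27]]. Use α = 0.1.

χ² = 0.366. df = 1, critical = 2.706. Fail to reject H₀. No evidence of dependence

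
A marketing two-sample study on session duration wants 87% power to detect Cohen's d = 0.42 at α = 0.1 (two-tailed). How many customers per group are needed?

z_{α/2} = 1.645, z_β = Φ⁻¹(0.87) = 1.126. For small effect (d = 0.42): n per group = 2(z_{α/2} + z_β)²/d² = 2(1.645 + 1.126)²/0.42² = 87.1 → 88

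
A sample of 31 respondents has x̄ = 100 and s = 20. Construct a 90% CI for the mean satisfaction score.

CI = x̄ ± t*(s/√n) = 100 ± 1.697(20/√31) = (93.9, 106.1)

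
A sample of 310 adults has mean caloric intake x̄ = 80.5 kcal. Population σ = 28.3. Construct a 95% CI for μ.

CI = x̄ ± z*(σ/√n) = 80.5 ± 1.96(28.3/√310) = 80.5 ± 3.15 = (77.35, 83.65)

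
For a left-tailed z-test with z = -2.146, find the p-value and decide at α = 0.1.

p = P(Z < -2.146) = Φ(-2.146) ≈ 0.0159. Since p < 0.1, reject H₀ (significant) at α = 0.1.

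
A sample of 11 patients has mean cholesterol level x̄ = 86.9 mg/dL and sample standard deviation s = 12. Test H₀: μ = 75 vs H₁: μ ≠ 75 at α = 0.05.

t = (x̄ - μ₀)/(s/√n) = (86.9 - 75)/(12/√11) = 3.289. df = 10, critical t = ±2.228. Reject H₀.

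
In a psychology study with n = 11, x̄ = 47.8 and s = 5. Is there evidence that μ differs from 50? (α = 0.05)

t = (x̄ - μ₀)/(s/√n) = (47.8 - 50)/(5/√11) = -1.459. df = 10, critical t = ±2.228. Fail to reject H₀.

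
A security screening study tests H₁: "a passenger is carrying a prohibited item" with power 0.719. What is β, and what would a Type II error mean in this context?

β = 1 - power = 1 - 0.719 = 0.281. A Type II error is failing to reject H₀ when H₀ is false (false negative) — here, failing to conclude that a passenger is carrying a prohibited item when in fact it is true. Consequence: letting a prohibited item through — security breach.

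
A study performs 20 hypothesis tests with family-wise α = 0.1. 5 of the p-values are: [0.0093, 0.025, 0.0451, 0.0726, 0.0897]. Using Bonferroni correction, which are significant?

Bonferroni α = 0.1/20 = 0.005. None of the given p-values are significant.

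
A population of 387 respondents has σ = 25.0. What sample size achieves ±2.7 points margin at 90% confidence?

Without FPC: n₀ = (1.645×25.0/2.7)² = 231.998. With FPC: n = n₀N/(n₀+N-1) = 145.3 → n = 146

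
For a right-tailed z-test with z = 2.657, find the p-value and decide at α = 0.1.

p = P(Z > 2.657) = 1 - Φ(2.657) ≈ 0.0039. Since p < 0.1, reject H₀ (significant) at α = 0.1.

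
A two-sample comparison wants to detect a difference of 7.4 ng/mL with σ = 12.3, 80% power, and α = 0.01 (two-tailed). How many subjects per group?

n per group = 2(z_α/2 + z_β)²σ²/d² = 2×(2.576 + 0.84)²×12.3²/7.4² = 64.5 → n = 65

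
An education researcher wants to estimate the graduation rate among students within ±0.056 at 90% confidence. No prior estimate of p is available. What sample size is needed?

Conservative approach: use p = 0.5 (maximizes p(1-p) = 0.25). n = z²(0.25)/E² = 1.645²×0.25/0.056² = 215.7 → n = 216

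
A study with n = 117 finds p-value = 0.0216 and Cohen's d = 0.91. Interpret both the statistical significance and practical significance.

Statistically significant (p = 0.0216 < 0.05). Cohen's d = 0.91 indicates a large effect size. Both statistical and practical significance should be considered.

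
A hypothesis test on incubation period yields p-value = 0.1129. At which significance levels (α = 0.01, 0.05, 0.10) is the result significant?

p = 0.1129. Not significant at any of the given levels.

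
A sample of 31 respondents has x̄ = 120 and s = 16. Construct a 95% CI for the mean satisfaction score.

CI = x̄ ± t*(s/√n) = 120 ± 2.042(16/√31) = (114.13, 125.87)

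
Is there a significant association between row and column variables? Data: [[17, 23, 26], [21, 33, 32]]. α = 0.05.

χ² = 0.199. df = 2, critical = 5.991. Fail to reject H₀. No evidence of dependence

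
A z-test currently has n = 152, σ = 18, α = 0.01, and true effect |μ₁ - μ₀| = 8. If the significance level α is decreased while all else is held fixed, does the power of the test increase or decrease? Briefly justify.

Power decreases: a smaller α raises the critical value, so less of the H₁ sampling distribution falls in the rejection region.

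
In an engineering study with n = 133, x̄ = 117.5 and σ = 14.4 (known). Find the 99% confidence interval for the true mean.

CI = x̄ ± z*(σ/√n) = 117.5 ± 2.576(14.4/√133) = 117.5 ± 3.22 = (114.28, 120.72)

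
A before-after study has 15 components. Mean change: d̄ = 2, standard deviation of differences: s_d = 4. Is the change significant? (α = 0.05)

t = d̄/(s_d/√n) = 2/(4/√15) = 1.936. df = 14, critical t = ±2.145. Fail to reject H₀.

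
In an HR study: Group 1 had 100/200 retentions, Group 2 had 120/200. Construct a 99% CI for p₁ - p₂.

p̂₁ = 0.5, p̂₂ = 0.6. Difference = -0.1. CI = (-0.228, 0.028)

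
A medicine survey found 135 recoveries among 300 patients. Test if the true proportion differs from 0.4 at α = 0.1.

p̂ = 0.45, p₀ = 0.4. z = (p̂ - p₀)/√(p₀(1-p₀)/n) = 1.768. Critical: ±1.645. Reject H₀.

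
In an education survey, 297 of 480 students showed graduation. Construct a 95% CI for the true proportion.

p̂ = 0.619. CI = p̂ ± z*√(p̂(1-p̂)/n) = (0.575, 0.662)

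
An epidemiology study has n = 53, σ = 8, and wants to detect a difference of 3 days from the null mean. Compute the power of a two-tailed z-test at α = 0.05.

SE = σ/√n = 8/√53 = 1.099. Non-centrality λ = d/SE = 3/1.099 = 2.73. Power ≈ Φ(λ - z_{α/2}) = Φ(2.73 - 1.96) = Φ(0.77) = 0.779.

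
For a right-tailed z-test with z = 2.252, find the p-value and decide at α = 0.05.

p = P(Z > 2.252) = 1 - Φ(2.252) ≈ 0.0122. Since p < 0.05, reject H₀ (significant) at α = 0.05.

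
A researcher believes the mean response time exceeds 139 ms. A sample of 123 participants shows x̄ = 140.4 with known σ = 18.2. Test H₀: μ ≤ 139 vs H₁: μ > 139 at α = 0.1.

z = 0.853. Critical value: 1.28. Fail to reject H₀.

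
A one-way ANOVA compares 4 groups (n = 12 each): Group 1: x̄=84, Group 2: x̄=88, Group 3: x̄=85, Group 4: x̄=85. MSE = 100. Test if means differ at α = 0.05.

Grand mean = 85.5. SS_between = 108.0, MS_between = 36.0. F = 0.36, F_crit ≈ 2.816. Fail to reject H₀.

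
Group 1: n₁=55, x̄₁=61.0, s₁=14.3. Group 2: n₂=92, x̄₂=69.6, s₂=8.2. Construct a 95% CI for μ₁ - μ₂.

Difference = -8.6. SE = √(14.3²/55 + 8.2²/92) = 2.109. CI = (-12.73, -4.47)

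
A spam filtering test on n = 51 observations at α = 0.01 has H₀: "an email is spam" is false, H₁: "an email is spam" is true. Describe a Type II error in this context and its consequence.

Type II error: failing to reject H₀ when it is false — concluding that an email is spam is not supported when in fact it is. Consequence: a spam email lands in the inbox.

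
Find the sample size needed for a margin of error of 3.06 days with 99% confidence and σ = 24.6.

n = (z*σ/E)² = (2.576×24.6/3.06)² = 428.9 → n = 429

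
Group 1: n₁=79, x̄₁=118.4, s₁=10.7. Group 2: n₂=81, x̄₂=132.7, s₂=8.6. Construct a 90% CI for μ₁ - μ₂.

Difference = -14.3. SE = √(10.7²/79 + 8.6²/81) = 1.537. CI = (-16.83, -11.77)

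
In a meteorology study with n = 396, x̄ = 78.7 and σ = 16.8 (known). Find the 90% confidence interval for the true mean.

CI = x̄ ± z*(σ/√n) = 78.7 ± 1.645(16.8/√396) = 78.7 ± 1.39 = (77.31, 80.09)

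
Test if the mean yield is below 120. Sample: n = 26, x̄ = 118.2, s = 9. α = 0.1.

t = (118.2 - 120)/(9/√26) = -1.02, df = 25. Critical t = -1.316. Fail to reject H₀.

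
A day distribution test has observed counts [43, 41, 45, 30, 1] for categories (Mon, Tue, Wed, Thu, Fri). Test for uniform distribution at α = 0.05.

Expected = 32 each. χ² = Σ(O-E)²/E = 41.75. df = 4, critical value = 9.488. Reject H₀.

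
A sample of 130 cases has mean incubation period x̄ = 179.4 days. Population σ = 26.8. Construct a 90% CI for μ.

CI = x̄ ± z*(σ/√n) = 179.4 ± 1.645(26.8/√130) = 179.4 ± 3.87 = (175.53, 183.27)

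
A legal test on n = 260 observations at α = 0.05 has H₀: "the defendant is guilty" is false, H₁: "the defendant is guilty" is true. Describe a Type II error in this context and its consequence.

Type II error: failing to reject H₀ when it is false — concluding that the defendant is guilty is not supported when in fact it is. Consequence: acquitting a guilty person.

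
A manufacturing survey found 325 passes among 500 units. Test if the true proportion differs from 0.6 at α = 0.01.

p̂ = 0.65, p₀ = 0.6. z = (p̂ - p₀)/√(p₀(1-p₀)/n) = 2.282. Critical: ±2.576. Fail to reject H₀.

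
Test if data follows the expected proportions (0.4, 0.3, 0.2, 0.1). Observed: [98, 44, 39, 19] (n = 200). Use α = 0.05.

Expected: [80.0, 60.0, 40.0, 20.0]. χ² = 8.392. df = 3, critical = 7.815. Reject H₀.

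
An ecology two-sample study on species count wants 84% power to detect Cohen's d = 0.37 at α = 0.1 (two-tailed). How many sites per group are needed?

z_{α/2} = 1.645, z_β = Φ⁻¹(0.84) = 0.994. For small effect (d = 0.37): n per group = 2(z_{α/2} + z_β)²/d² = 2(1.645 + 0.994)²/0.37² = 101.7 → 102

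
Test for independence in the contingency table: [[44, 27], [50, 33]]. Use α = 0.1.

χ² = 0.048. df = 1, critical = 2.706. Fail to reject H₀. No evidence of dependence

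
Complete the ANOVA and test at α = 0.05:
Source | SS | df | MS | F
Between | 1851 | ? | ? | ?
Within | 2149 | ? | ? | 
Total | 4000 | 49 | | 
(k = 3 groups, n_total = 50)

df_between = 2, df_within = 47. MS_between = 925.5, MS_within = 45.72. F = 20.241, F_crit ≈ 3.195. Reject H₀.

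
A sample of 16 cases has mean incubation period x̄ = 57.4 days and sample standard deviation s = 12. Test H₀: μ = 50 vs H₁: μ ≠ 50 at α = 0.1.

t = (x̄ - μ₀)/(s/√n) = (57.4 - 50)/(12/√16) = 2.467. df = 15, critical t = ±1.753. Reject H₀.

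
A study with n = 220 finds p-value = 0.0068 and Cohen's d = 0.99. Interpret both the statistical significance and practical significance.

Statistically significant (p = 0.0068 < 0.05). Cohen's d = 0.99 indicates a large effect size. Both statistical and practical significance should be considered.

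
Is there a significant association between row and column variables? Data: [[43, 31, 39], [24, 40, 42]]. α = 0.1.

χ² = 6.423. df = 2, critical = 4.605. Reject H₀. Variables are dependent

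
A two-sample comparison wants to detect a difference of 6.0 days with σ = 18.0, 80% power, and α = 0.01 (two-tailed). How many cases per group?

n per group = 2(z_α/2 + z_β)²σ²/d² = 2×(2.576 + 0.84)²×18.0²/6.0² = 210.04 → n = 211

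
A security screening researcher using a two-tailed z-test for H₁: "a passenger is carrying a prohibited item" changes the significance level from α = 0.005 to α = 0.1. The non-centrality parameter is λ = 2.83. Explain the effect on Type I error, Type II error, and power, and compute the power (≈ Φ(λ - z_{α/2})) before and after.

Increasing α from 0.005 to 0.1:
• Type I error rate increases (α is the Type I rate by definition).
• Critical value moves from z_{α/2} = 2.807 to 1.645, so power = Φ(λ - z_{α/2}) goes from Φ(2.83 - 2.807) = 0.509 to Φ(2.83 - 1.645) = 0.882.
• Type II error rate β = 1 - power therefore decreases (0.491 → 0.118).
Appropriate when false negatives are costly — here, letting a prohibited item through — security breach.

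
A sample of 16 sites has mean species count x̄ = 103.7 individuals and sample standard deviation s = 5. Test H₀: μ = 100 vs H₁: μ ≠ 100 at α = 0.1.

t = (x̄ - μ₀)/(s/√n) = (103.7 - 100)/(5/√16) = 2.96. df = 15, critical t = ±1.753. Reject H₀.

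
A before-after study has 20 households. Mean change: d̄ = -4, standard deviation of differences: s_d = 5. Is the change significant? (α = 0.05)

t = d̄/(s_d/√n) = -4/(5/√20) = -3.578. df = 19, critical t = ±2.093. Reject H₀.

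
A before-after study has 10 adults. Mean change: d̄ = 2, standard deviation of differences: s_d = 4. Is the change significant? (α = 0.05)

t = d̄/(s_d/√n) = 2/(4/√10) = 1.581. df = 9, critical t = ±2.262. Fail to reject H₀.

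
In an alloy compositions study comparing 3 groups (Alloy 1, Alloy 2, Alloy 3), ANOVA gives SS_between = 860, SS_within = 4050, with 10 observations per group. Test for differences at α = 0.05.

df_between = 2, df_within = 27. F = MS_between/MS_within = 430.0/150.0 = 2.867. F_crit ≈ 3.354. Fail to reject H₀.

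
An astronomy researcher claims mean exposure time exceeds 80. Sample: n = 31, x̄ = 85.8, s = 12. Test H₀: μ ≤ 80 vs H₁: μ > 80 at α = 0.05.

t = (85.8 - 80)/(12/√31) = 2.691, df = 30. Critical t = 1.697. Reject H₀.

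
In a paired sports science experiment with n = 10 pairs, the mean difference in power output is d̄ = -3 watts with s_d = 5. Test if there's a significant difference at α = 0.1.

t = d̄/(s_d/√n) = -3/(5/√10) = -1.897. df = 9, critical t = ±1.833. Reject H₀.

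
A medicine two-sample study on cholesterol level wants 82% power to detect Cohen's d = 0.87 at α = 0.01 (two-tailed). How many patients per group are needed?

z_{α/2} = 2.576, z_β = Φ⁻¹(0.82) = 0.915. For large effect (d = 0.87): n per group = 2(z_{α/2} + z_β)²/d² = 2(2.576 + 0.915)²/0.87² = 32.2 → 33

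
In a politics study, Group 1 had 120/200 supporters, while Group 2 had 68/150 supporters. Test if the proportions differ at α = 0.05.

p̂₁ = 0.6, p̂₂ = 0.453, pooled p̂ = 0.537. z = 2.723. Critical: ±1.96. Reject H₀.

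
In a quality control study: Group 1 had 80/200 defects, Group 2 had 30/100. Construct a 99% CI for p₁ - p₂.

p̂₁ = 0.4, p̂₂ = 0.3. Difference = 0.1. CI = (-0.048, 0.248)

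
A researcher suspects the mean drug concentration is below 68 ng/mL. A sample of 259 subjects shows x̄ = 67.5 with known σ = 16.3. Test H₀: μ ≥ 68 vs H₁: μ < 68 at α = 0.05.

z = -0.494. Critical value: -1.645. Fail to reject H₀.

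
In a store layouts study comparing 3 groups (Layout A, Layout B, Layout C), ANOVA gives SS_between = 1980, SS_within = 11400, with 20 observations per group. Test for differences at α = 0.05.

df_between = 2, df_within = 57. F = MS_between/MS_within = 990.0/200.0 = 4.95. F_crit ≈ 3.159. Reject H₀. At least one mean differs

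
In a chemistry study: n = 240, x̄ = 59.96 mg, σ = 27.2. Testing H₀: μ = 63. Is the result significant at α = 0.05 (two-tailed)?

z = (59.96 - 63)/(27.2/√240) = -1.731. Since |z| ≤ 1.96, not significant at α = 0.05.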